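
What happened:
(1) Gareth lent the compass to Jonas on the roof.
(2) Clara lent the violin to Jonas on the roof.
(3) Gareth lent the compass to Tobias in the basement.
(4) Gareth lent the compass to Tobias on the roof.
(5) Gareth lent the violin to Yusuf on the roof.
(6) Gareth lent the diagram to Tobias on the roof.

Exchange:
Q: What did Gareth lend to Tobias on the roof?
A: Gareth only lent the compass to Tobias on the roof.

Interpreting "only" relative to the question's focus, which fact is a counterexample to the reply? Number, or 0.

6

The question "What did ...?" targets the thing, so in the reply the focus falls on "the compass".
"Only" then excludes alternative things while the background — agent = Gareth, recipient = Tobias, setting = on the roof — is held fixed.
Fact (6) shares the background with a different thing (the diagram) — counterexample.
(Fact (1) would refute a reading with focus on the recipient — but that is not what the question asks.)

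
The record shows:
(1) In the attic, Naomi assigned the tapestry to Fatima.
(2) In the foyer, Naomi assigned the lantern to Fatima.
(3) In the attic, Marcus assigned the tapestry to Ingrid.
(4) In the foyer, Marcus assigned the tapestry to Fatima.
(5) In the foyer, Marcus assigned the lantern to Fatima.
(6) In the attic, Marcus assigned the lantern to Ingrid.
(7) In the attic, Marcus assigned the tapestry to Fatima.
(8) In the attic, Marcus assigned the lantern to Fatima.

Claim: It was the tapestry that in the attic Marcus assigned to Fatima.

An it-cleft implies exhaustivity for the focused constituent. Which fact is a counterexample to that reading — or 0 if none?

8

The cleft puts "the tapestry" in focus and presupposes the open proposition with Marcus as agent and Fatima as recipient and in the attic as setting.
The exhaustive reading says no other thing fits that background.
Fact (8) shares the background but with thing = the lantern; exhaustivity is violated.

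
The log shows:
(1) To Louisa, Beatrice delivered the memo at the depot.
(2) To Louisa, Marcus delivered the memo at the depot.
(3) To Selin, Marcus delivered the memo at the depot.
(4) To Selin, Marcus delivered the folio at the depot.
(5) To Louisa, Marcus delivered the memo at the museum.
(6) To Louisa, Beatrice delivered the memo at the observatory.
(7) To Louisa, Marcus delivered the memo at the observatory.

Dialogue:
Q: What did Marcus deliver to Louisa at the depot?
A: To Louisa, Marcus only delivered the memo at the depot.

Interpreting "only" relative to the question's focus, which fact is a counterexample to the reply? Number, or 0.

0

The question "What did ...?" targets the thing, so in the reply the focus falls on "the memo".
So "only" ranges over things; the rest (Marcus as agent and Louisa as recipient and at the depot as setting) is presupposed.
No fact keeps Marcus as agent and Louisa as recipient and at the depot as setting while changing the thing; every other fact differs on something backgrounded. The reply stands.
(Fact (5) would refute a reading with focus on the setting — but that is not what the question asks.)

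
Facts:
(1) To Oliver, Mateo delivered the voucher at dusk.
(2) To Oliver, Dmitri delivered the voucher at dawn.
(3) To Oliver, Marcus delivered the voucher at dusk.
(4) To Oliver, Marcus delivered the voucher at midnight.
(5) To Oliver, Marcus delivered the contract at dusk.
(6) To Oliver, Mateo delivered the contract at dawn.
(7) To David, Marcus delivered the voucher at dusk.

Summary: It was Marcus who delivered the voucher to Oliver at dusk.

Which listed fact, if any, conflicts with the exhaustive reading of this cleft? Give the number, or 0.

1

The cleft puts "Marcus" in focus and presupposes the open proposition with the voucher as thing and Oliver as recipient and at dusk as setting.
The exhaustive reading says no other agent fits that background.
But fact (1) also has the voucher as thing and Oliver as recipient and at dusk as setting, with agent = Mateo — so the exhaustive reading fails.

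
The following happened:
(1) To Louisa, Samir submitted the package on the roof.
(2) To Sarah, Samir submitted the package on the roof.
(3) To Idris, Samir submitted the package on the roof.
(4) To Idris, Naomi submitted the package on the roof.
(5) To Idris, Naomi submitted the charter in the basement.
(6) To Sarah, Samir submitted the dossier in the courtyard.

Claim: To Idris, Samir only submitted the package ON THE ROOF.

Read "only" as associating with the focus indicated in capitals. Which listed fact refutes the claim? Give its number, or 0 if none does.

0

The capitals mark "on the roof" as focus. So "only" rules out other settings, with the rest (Samir as agent and the package as thing and Idris as recipient) as background.
No fact matches Samir as agent and the package as thing and Idris as recipient with a different setting — every other fact differs on at least one backgrounded slot. So no fact refutes it.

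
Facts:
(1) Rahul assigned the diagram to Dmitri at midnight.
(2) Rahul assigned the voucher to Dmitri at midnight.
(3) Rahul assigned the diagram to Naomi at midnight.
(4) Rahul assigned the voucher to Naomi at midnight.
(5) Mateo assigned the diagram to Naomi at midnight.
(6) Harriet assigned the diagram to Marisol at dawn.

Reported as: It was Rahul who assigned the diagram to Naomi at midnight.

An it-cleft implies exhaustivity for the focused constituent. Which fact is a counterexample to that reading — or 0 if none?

5

Focus of the cleft: "Rahul" (the agent). Presupposed background: the diagram as thing and Naomi as recipient and at midnight as setting.
The exhaustive reading says no other agent fits that background.
Fact (5) shares the background but with agent = Mateo; exhaustivity is violated.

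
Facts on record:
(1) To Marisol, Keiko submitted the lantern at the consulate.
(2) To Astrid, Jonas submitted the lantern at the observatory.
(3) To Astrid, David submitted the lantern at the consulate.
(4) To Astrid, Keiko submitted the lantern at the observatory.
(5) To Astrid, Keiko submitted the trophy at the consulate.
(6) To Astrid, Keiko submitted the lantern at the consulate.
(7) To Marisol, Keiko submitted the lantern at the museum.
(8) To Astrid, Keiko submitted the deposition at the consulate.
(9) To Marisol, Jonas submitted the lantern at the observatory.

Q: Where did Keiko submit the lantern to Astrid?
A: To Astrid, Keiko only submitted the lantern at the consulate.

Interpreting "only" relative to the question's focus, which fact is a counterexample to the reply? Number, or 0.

The question "Where did ...?" targets the setting, so in the reply the focus falls on "at the consulate".
"Only" then excludes alternative settings while the background — same agent, thing, recipient (Keiko / the lantern / Astrid) — is held fixed.
Fact (4) shares the background with a different setting (at the observatory) — counterexample.
(Fact (5) would refute a reading with focus on the thing — but that is not what the question asks.)

4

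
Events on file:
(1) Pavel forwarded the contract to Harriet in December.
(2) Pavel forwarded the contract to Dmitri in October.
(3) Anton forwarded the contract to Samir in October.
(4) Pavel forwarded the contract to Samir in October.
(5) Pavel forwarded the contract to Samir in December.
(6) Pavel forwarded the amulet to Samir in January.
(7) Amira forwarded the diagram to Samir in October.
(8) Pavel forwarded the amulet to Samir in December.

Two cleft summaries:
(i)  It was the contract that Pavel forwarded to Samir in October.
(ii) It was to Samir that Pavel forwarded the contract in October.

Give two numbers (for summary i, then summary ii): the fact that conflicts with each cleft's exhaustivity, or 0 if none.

Summary (i) focuses "the contract" (the thing); background agent = Pavel, recipient = Samir, setting = in October. No fact matches that background with a different thing, so 0.
Summary (ii) focuses "Samir" (the recipient); background agent = Pavel, thing = the contract, setting = in October. Fact (2) matches that background with recipient = Dmitri — refutes (ii).

0, 2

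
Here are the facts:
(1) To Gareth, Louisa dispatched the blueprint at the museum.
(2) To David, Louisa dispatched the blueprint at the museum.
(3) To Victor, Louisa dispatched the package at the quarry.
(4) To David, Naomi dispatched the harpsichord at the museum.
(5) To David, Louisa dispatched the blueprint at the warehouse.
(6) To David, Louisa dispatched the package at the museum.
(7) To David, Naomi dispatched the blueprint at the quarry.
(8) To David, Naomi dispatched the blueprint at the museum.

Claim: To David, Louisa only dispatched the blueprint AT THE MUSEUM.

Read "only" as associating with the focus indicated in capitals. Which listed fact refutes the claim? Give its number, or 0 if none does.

5

Focus (in capitals) is "at the museum" — the setting. "Only" excludes alternative settings while holding fixed Louisa as agent and the blueprint as thing and David as recipient.
Fact (5) matches on Louisa as agent and the blueprint as thing and David as recipient, but has setting = at the warehouse instead. That refutes the claim.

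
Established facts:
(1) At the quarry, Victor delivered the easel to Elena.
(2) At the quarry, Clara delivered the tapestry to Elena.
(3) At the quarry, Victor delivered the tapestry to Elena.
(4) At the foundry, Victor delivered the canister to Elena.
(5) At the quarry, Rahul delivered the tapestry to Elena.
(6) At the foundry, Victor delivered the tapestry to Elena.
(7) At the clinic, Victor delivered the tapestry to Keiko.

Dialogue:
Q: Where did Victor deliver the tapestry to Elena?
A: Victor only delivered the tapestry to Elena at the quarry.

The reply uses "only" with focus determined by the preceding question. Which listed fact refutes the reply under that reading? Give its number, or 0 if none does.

The question "Where did ...?" targets the setting, so in the reply the focus falls on "at the quarry".
So "only" ranges over settings; the rest (same agent, thing, recipient (Victor / the tapestry / Elena)) is presupposed.
Fact (6) shares the background with a different setting (at the foundry) — counterexample.
(Fact (1) would refute a reading with focus on the thing — but that is not what the question asks.)

6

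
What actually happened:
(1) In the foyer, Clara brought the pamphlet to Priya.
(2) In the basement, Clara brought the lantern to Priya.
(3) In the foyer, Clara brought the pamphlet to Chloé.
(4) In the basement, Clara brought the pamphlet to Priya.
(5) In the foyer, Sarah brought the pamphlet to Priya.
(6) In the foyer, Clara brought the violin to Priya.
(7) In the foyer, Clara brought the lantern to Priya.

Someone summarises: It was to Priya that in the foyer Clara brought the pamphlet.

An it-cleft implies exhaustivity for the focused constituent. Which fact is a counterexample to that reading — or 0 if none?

Focus of the cleft: "Priya" (the recipient). Presupposed background: same agent, thing, setting (Clara / the pamphlet / in the foyer).
Exhaustivity: Priya is the only recipient satisfying that background.
Fact (3) shares the background but with recipient = Chloé; exhaustivity is violated.

3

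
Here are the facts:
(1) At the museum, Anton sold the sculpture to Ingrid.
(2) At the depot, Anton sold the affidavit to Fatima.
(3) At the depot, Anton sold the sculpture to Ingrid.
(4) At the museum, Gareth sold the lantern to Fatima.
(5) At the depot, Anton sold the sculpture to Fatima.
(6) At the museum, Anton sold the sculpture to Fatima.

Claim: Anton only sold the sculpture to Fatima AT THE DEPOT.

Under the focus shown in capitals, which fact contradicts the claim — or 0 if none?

6

Focus (in capitals) is "at the depot" — the setting. "Only" excludes alternative settings while holding fixed Anton as agent and the sculpture as thing and Fatima as recipient.
Fact (6) matches on Anton as agent and the sculpture as thing and Fatima as recipient, but has setting = at the museum instead. That refutes the claim.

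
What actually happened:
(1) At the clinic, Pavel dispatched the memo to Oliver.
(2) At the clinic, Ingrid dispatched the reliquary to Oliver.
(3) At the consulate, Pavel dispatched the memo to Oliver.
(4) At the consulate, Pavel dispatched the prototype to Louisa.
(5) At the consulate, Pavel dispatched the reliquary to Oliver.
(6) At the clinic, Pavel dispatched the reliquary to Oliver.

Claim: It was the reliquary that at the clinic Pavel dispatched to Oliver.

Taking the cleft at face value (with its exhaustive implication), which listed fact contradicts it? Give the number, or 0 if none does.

1

Focus of the cleft: "the reliquary" (the thing). Presupposed background: agent = Pavel, recipient = Oliver, setting = at the clinic.
The exhaustive reading says no other thing fits that background.
But fact (1) also has agent = Pavel, recipient = Oliver, setting = at the clinic, with thing = the memo — so the exhaustive reading fails.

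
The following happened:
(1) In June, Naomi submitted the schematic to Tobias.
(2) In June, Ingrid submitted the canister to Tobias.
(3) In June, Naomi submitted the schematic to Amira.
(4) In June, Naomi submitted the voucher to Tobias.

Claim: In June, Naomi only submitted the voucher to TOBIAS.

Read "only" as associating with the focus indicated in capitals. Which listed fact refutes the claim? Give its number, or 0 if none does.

The capitals mark "Tobias" as focus. So "only" rules out other recipients, with the rest (agent = Naomi, thing = the voucher, setting = in June) as background.
Every other fact changes something in the background, not just the recipient. Nothing refutes the claim.

0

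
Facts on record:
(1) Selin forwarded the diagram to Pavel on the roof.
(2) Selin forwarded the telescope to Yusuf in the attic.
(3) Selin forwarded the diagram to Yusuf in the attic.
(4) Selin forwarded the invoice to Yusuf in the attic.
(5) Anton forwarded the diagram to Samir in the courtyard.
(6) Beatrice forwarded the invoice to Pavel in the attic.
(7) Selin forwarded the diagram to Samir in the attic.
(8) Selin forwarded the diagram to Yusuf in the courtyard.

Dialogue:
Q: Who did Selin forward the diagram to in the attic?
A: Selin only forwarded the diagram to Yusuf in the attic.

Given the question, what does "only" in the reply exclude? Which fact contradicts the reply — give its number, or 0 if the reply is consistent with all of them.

The question "Who did ... to ...?" targets the recipient, so in the reply the focus falls on "Yusuf".
So "only" ranges over recipients; the rest (agent = Selin, thing = the diagram, setting = in the attic) is presupposed.
Fact (7) keeps agent = Selin, thing = the diagram, setting = in the attic but has recipient = Samir; that refutes the reply.
(Fact (8) would refute a reading with focus on the setting — but that is not what the question asks.)

7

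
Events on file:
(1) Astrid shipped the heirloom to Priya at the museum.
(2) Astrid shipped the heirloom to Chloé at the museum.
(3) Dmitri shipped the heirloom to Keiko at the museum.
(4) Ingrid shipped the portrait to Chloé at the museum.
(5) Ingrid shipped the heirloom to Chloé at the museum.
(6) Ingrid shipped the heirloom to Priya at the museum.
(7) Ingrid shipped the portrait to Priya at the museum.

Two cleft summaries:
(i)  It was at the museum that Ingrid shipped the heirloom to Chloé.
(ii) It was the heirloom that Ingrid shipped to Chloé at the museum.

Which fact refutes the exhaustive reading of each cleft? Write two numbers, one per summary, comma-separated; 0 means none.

0, 4

(i): focus "at the museum". No fact shares Ingrid as agent and the heirloom as thing and Chloé as recipient with a different setting. 0.
(ii): focus "the heirloom". Looking for Ingrid as agent and Chloé as recipient and at the museum as setting with some other thing — fact (4) has the portrait there. Refuted.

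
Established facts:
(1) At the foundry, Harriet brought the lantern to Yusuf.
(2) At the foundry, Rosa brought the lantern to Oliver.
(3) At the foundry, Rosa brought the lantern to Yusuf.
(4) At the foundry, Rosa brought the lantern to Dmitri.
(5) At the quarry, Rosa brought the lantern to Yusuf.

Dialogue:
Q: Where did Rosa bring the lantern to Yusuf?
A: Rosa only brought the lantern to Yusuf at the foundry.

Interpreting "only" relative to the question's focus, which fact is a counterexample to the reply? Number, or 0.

5

The question "Where did ...?" targets the setting, so in the reply the focus falls on "at the foundry".
So "only" ranges over settings; the rest (same agent, thing, recipient (Rosa / the lantern / Yusuf)) is presupposed.
Fact (5) shares the background with a different setting (at the quarry) — counterexample.
(Fact (2) would refute a reading with focus on the recipient — but that is not what the question asks.)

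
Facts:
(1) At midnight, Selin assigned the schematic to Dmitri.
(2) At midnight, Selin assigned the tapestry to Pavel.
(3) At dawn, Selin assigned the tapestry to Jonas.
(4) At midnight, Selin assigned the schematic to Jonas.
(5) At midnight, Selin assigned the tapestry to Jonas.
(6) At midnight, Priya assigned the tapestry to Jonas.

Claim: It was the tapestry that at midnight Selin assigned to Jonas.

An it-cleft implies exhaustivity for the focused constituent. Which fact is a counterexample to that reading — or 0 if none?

Focus of the cleft: "the tapestry" (the thing). Presupposed background: Selin as agent and Jonas as recipient and at midnight as setting.
Exhaustivity: the tapestry is the only thing satisfying that background.
Fact (4) shares the background but with thing = the schematic; exhaustivity is violated.

4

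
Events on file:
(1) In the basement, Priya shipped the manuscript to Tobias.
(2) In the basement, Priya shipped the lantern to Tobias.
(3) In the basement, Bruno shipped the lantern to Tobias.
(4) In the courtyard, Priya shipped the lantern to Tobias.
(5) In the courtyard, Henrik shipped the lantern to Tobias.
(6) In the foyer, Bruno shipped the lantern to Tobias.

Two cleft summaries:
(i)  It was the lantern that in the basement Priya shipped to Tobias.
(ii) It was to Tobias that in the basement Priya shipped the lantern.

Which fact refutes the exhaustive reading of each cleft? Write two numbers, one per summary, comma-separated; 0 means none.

1, 0

Summary (i) focuses "the lantern" (the thing); background Priya as agent and Tobias as recipient and in the basement as setting. Fact (1) matches that background with thing = the manuscript — refutes (i).
Summary (ii) focuses "Tobias" (the recipient); background Priya as agent and the lantern as thing and in the basement as setting. No fact matches that background with a different recipient, so 0.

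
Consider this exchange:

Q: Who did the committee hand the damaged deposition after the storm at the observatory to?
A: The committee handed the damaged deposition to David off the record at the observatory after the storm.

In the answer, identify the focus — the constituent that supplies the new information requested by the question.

The wh-word "who" asks about the recipient.
In the answer, "the committee", "the damaged deposition", "after the storm" and "at the observatory" are given — repeated from the question.
"off the record" is also new, but it specifies the manner, which is not what the question asks about — so it is not the focus.
The constituent filling the recipient gap is "to David"; that is the focus.

to David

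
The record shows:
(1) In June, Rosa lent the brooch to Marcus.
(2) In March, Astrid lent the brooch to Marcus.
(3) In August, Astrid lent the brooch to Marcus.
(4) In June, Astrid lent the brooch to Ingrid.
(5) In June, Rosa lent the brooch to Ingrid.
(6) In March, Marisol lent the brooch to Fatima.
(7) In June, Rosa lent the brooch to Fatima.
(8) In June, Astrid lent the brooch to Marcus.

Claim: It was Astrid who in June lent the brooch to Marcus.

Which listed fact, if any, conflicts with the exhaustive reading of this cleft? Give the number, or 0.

Focus of the cleft: "Astrid" (the agent). Presupposed background: same thing, recipient, setting (the brooch / Marcus / in June).
Exhaustivity: Astrid is the only agent satisfying that background.
But fact (1) also has same thing, recipient, setting (the brooch / Marcus / in June), with agent = Rosa — so the exhaustive reading fails.

1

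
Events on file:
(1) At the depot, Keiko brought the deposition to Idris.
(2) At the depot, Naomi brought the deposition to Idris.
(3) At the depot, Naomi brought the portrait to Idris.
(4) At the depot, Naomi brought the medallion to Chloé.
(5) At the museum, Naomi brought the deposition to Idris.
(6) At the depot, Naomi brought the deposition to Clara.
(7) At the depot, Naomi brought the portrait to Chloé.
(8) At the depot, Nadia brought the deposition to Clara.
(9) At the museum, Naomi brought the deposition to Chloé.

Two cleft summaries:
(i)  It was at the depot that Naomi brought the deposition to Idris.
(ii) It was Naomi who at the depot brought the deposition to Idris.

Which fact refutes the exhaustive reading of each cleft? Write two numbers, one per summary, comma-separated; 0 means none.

Summary (i) focuses "at the depot" (the setting); background same agent, thing, recipient (Naomi / the deposition / Idris). Fact (5) matches that background with setting = at the museum — refutes (i).
Summary (ii) focuses "Naomi" (the agent); background same thing, recipient, setting (the deposition / Idris / at the depot). Fact (1) matches that background with agent = Keiko — refutes (ii).

5, 1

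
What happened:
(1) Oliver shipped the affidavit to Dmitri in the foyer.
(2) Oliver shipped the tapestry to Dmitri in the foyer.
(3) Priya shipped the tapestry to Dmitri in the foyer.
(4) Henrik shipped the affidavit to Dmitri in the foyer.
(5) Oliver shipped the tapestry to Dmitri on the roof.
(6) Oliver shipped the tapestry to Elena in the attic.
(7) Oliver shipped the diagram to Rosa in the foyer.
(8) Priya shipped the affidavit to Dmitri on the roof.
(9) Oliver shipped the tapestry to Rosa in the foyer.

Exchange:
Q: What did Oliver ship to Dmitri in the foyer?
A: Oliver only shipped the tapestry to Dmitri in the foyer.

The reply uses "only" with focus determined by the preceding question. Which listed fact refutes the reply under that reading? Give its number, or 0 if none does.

1

The question "What did ...?" targets the thing, so in the reply the focus falls on "the tapestry".
"Only" then excludes alternative things while the background — Oliver as agent and Dmitri as recipient and in the foyer as setting — is held fixed.
Fact (1) shares the background with a different thing (the affidavit) — counterexample.
(Fact (9) would refute a reading with focus on the recipient — but that is not what the question asks.)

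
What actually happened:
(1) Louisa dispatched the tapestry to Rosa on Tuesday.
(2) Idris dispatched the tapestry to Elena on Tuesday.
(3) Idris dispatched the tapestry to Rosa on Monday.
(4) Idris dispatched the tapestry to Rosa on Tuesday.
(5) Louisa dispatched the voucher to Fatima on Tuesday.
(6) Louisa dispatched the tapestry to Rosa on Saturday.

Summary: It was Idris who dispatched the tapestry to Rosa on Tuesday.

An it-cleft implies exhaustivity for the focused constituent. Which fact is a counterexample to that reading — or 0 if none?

Focus of the cleft: "Idris" (the agent). Presupposed background: the tapestry as thing and Rosa as recipient and on Tuesday as setting.
Exhaustivity: Idris is the only agent satisfying that background.
Fact (1) shares the background but with agent = Louisa; exhaustivity is violated.

1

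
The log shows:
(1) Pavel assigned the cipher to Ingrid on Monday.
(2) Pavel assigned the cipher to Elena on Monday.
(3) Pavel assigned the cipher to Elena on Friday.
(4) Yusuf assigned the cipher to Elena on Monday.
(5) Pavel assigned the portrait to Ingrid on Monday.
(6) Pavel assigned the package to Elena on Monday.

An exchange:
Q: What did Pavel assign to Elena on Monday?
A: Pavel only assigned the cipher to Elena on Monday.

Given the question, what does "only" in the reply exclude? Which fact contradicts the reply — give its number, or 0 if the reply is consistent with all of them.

6

The question "What did ...?" targets the thing, so in the reply the focus falls on "the cipher".
"Only" then excludes alternative things while the background — agent = Pavel, recipient = Elena, setting = on Monday — is held fixed.
Fact (6) shares the background with a different thing (the package) — counterexample.
(Fact (1) would refute a reading with focus on the recipient — but that is not what the question asks.)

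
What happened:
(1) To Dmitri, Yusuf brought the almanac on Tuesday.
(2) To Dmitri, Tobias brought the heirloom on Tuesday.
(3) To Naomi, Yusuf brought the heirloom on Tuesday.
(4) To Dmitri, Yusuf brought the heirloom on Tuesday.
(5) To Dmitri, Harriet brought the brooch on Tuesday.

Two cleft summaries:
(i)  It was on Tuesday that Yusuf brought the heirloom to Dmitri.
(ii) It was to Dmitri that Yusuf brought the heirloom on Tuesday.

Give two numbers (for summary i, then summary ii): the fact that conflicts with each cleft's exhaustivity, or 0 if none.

(i): focus "on Tuesday". No fact shares Yusuf as agent and the heirloom as thing and Dmitri as recipient with a different setting. 0.
(ii): focus "Dmitri". Looking for Yusuf as agent and the heirloom as thing and on Tuesday as setting with some other recipient — fact (3) has Naomi there. Refuted.

0, 3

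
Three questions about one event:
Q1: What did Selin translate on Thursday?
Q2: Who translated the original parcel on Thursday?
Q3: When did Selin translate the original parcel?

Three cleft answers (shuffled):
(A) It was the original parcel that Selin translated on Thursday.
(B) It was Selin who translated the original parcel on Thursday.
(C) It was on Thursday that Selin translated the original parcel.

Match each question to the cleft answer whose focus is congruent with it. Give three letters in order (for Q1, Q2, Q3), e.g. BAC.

ABC

Q1 asks about the direct object; cleft (A) focuses "the original parcel", which is the direct object — so Q1 → A.
Q2 asks about the subject (agent); cleft (B) focuses "Selin", which is the subject (agent) — so Q2 → B.
Q3 asks about the time; cleft (C) focuses "on Thursday", which is the time — so Q3 → C.
Mapping: Q1→A, Q2→B, Q3→C.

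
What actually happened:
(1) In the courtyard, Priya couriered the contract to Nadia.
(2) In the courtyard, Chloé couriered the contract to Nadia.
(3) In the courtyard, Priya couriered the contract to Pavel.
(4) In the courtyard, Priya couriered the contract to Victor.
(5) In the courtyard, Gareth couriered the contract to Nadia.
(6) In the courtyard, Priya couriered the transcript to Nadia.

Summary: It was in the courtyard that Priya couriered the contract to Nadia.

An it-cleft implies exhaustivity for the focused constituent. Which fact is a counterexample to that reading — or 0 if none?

0

Focus of the cleft: "in the courtyard" (the setting). Presupposed background: same agent, thing, recipient (Priya / the contract / Nadia).
The exhaustive reading says no other setting fits that background.
Every other fact differs from the presupposition on some backgrounded slot, so none challenges the exhaustivity.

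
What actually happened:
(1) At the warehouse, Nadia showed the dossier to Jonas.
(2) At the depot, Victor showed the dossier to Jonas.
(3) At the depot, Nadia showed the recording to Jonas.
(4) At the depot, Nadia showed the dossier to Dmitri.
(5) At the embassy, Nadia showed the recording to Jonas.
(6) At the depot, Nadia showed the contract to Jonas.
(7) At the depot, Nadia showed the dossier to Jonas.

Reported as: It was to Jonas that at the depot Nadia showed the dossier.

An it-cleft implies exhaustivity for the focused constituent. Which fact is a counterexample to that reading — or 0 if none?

4

Focus of the cleft: "Jonas" (the recipient). Presupposed background: agent = Nadia, thing = the dossier, setting = at the depot.
Exhaustivity: Jonas is the only recipient satisfying that background.
Fact (4) shares the background but with recipient = Dmitri; exhaustivity is violated.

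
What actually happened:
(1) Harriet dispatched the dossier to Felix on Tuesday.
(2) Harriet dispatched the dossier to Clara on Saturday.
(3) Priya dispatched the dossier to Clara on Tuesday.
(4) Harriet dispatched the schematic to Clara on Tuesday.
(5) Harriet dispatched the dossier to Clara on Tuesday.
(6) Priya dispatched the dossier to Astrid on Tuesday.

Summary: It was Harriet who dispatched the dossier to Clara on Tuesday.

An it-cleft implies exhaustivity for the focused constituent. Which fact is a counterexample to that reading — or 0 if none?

3

Focus of the cleft: "Harriet" (the agent). Presupposed background: thing = the dossier, recipient = Clara, setting = on Tuesday.
Exhaustivity: Harriet is the only agent satisfying that background.
Fact (3) shares the background but with agent = Priya; exhaustivity is violated.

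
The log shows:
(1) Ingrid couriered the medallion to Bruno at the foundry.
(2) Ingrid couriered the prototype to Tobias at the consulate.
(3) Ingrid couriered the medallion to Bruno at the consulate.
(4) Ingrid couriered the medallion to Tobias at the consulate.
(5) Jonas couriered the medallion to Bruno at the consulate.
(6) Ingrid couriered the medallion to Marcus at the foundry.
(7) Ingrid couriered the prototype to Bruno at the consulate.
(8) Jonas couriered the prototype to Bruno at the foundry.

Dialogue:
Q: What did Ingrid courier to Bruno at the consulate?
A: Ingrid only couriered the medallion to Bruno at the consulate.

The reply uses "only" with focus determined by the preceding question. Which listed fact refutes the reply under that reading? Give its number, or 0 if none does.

7

The question "What did ...?" targets the thing, so in the reply the focus falls on "the medallion".
So "only" ranges over things; the rest (Ingrid as agent and Bruno as recipient and at the consulate as setting) is presupposed.
Fact (7) keeps Ingrid as agent and Bruno as recipient and at the consulate as setting but has thing = the prototype; that refutes the reply.
(Fact (1) would refute a reading with focus on the setting — but that is not what the question asks.)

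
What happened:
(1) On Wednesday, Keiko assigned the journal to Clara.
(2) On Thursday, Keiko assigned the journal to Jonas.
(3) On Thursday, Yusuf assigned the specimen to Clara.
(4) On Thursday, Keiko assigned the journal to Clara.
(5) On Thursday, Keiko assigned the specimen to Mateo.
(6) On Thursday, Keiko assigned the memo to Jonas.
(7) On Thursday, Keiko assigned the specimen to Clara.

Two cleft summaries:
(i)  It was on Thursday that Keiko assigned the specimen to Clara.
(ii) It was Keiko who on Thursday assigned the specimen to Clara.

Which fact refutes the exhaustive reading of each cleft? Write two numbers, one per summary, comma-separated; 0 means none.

Summary (i) focuses "on Thursday" (the setting); background Keiko as agent and the specimen as thing and Clara as recipient. No fact matches that background with a different setting, so 0.
Summary (ii) focuses "Keiko" (the agent); background the specimen as thing and Clara as recipient and on Thursday as setting. Fact (3) matches that background with agent = Yusuf — refutes (ii).

0, 3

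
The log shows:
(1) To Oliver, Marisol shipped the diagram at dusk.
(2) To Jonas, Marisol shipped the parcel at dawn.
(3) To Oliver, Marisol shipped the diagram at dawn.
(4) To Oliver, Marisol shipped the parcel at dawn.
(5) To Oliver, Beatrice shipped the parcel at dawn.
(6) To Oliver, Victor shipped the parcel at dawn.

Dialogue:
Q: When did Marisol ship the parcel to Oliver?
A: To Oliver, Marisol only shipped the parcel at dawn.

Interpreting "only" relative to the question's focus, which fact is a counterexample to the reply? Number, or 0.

0

Answering "When did ...?" puts focus on the setting — here, "at dawn".
So "only" ranges over settings; the rest (agent = Marisol, thing = the parcel, recipient = Oliver) is presupposed.
No fact keeps agent = Marisol, thing = the parcel, recipient = Oliver while changing the setting; every other fact differs on something backgrounded. The reply stands.
(Fact (2) would refute a reading with focus on the recipient — but that is not what the question asks.)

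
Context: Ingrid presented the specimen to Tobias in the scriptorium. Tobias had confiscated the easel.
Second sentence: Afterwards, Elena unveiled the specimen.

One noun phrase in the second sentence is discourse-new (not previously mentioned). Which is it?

"the specimen" in the second sentence is given — already mentioned in the context.
"Elena" has no antecedent in the context; it is discourse-new.

Elena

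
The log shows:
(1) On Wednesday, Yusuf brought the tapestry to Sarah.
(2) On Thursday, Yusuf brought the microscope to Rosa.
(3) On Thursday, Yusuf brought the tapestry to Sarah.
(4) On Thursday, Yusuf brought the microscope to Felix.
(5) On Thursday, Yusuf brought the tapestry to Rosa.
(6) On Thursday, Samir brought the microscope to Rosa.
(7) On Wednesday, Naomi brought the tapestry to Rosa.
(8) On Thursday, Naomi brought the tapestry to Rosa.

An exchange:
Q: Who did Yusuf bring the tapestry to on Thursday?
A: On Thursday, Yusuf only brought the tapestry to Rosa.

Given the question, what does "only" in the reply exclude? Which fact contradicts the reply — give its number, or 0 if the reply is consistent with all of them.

Answering "Who did ... to ...?" puts focus on the recipient — here, "Rosa".
"Only" then excludes alternative recipients while the background — same agent, thing, setting (Yusuf / the tapestry / on Thursday) — is held fixed.
Fact (3) keeps same agent, thing, setting (Yusuf / the tapestry / on Thursday) but has recipient = Sarah; that refutes the reply.
(Fact (2) would refute a reading with focus on the thing — but that is not what the question asks.)

3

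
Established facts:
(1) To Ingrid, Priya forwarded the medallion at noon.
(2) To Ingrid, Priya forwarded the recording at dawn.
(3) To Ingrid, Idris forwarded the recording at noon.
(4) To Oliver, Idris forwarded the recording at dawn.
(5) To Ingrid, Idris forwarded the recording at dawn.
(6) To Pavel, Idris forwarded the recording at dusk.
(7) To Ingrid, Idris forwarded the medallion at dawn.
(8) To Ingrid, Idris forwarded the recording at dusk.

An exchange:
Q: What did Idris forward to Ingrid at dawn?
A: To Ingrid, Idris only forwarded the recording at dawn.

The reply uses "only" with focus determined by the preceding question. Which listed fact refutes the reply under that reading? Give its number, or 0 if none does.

Answering "What did ...?" puts focus on the thing — here, "the recording".
So "only" ranges over things; the rest (agent = Idris, recipient = Ingrid, setting = at dawn) is presupposed.
Fact (7) keeps agent = Idris, recipient = Ingrid, setting = at dawn but has thing = the medallion; that refutes the reply.
(Fact (3) would refute a reading with focus on the setting — but that is not what the question asks.)

7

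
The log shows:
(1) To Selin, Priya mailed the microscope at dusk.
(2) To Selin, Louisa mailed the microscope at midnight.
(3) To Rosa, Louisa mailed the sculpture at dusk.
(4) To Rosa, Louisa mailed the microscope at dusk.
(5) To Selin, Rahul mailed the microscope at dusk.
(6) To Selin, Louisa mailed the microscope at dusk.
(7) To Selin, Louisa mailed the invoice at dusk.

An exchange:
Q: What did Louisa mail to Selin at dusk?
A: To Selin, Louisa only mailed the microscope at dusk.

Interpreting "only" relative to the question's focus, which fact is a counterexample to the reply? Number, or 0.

7

The question "What did ...?" targets the thing, so in the reply the focus falls on "the microscope".
So "only" ranges over things; the rest (agent = Louisa, recipient = Selin, setting = at dusk) is presupposed.
Fact (7) shares the background with a different thing (the invoice) — counterexample.
(Fact (4) would refute a reading with focus on the recipient — but that is not what the question asks.)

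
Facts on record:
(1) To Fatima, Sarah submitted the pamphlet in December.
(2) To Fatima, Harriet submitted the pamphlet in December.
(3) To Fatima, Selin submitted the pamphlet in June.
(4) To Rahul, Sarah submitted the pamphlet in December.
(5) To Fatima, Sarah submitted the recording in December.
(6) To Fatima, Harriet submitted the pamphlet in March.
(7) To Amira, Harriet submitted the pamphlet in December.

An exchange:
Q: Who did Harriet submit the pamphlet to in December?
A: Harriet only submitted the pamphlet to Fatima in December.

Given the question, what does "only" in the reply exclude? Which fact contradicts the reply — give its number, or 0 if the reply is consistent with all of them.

The question "Who did ... to ...?" targets the recipient, so in the reply the focus falls on "Fatima".
So "only" ranges over recipients; the rest (Harriet as agent and the pamphlet as thing and in December as setting) is presupposed.
Fact (7) keeps Harriet as agent and the pamphlet as thing and in December as setting but has recipient = Amira; that refutes the reply.
(Fact (6) would refute a reading with focus on the setting — but that is not what the question asks.)

7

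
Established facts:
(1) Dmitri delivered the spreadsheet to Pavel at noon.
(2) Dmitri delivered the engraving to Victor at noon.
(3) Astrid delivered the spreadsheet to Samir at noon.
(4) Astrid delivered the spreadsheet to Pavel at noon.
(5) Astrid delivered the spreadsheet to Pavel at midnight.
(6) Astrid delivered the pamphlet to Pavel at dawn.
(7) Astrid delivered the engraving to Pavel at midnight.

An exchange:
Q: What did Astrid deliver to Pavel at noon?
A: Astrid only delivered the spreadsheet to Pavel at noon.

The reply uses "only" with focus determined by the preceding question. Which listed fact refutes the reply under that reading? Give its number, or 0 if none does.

Answering "What did ...?" puts focus on the thing — here, "the spreadsheet".
So "only" ranges over things; the rest (Astrid as agent and Pavel as recipient and at noon as setting) is presupposed.
No fact keeps Astrid as agent and Pavel as recipient and at noon as setting while changing the thing; every other fact differs on something backgrounded. The reply stands.
(Fact (5) would refute a reading with focus on the setting — but that is not what the question asks.)

0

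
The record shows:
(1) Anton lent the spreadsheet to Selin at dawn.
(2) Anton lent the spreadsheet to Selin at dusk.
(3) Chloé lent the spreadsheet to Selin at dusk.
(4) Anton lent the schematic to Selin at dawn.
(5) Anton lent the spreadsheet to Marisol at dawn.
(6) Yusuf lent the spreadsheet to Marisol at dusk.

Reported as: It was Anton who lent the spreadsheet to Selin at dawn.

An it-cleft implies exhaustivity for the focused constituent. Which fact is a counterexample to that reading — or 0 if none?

0

The cleft puts "Anton" in focus and presupposes the open proposition with thing = the spreadsheet, recipient = Selin, setting = at dawn.
Exhaustivity: Anton is the only agent satisfying that background.
Every other fact differs from the presupposition on some backgrounded slot, so none challenges the exhaustivity.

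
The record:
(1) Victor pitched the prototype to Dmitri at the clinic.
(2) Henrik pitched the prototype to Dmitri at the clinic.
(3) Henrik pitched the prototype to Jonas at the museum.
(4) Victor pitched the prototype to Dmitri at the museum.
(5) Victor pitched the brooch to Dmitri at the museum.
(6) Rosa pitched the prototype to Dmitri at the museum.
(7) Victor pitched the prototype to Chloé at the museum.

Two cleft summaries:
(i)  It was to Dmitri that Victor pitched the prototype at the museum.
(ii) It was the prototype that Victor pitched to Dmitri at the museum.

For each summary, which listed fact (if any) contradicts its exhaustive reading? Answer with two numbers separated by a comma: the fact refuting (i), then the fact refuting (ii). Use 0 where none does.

Summary (i) focuses "Dmitri" (the recipient); background same agent, thing, setting (Victor / the prototype / at the museum). Fact (7) matches that background with recipient = Chloé — refutes (i).
Summary (ii) focuses "the prototype" (the thing); background same agent, recipient, setting (Victor / Dmitri / at the museum). Fact (5) matches that background with thing = the brooch — refutes (ii).

7, 5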